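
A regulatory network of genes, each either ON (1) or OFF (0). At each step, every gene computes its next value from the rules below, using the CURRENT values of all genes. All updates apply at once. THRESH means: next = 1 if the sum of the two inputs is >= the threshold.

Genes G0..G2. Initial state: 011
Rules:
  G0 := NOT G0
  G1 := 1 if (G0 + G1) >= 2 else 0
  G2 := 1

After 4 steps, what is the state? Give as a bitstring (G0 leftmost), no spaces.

Step 1: G0=NOT G0=NOT 0=1 G1=(0+1>=2)=0 G2=1(const) -> 101
Step 2: G0=NOT G0=NOT 1=0 G1=(1+0>=2)=0 G2=1(const) -> 001
Step 3: G0=NOT G0=NOT 0=1 G1=(0+0>=2)=0 G2=1(const) -> 101
Step 4: G0=NOT G0=NOT 1=0 G1=(1+0>=2)=0 G2=1(const) -> 001

001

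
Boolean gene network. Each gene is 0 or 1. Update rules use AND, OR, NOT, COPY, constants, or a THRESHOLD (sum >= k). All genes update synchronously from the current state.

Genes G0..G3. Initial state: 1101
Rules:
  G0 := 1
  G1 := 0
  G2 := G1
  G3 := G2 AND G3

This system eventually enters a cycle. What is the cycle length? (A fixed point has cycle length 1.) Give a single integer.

Step 0: 1101
Step 1: G0=1(const) G1=0(const) G2=G1=1 G3=G2&G3=0&1=0 -> 1010
Step 2: G0=1(const) G1=0(const) G2=G1=0 G3=G2&G3=1&0=0 -> 1000
Step 3: G0=1(const) G1=0(const) G2=G1=0 G3=G2&G3=0&0=0 -> 1000
State from step 3 equals state from step 2 -> cycle length 1

Answer: 1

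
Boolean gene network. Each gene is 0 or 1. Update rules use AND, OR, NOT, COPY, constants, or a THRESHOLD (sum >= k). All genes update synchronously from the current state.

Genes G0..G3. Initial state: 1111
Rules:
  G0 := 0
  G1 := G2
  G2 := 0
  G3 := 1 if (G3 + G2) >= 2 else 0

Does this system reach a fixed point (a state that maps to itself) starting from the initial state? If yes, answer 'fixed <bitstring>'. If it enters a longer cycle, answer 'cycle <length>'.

Answer: fixed 0000

Derivation:
Step 0: 1111
Step 1: G0=0(const) G1=G2=1 G2=0(const) G3=(1+1>=2)=1 -> 0101
Step 2: G0=0(const) G1=G2=0 G2=0(const) G3=(1+0>=2)=0 -> 0000
Step 3: G0=0(const) G1=G2=0 G2=0(const) G3=(0+0>=2)=0 -> 0000
Fixed point reached at step 2: 0000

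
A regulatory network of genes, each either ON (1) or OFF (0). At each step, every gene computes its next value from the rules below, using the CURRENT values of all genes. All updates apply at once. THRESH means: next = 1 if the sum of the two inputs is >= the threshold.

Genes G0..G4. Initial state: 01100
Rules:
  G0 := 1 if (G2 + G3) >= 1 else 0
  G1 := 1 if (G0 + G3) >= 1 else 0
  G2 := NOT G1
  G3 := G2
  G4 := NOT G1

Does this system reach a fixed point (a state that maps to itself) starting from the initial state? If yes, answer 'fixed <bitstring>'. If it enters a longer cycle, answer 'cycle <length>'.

Answer: cycle 7

Derivation:
Step 0: 01100
Step 1: G0=(1+0>=1)=1 G1=(0+0>=1)=0 G2=NOT G1=NOT 1=0 G3=G2=1 G4=NOT G1=NOT 1=0 -> 10010
Step 2: G0=(0+1>=1)=1 G1=(1+1>=1)=1 G2=NOT G1=NOT 0=1 G3=G2=0 G4=NOT G1=NOT 0=1 -> 11101
Step 3: G0=(1+0>=1)=1 G1=(1+0>=1)=1 G2=NOT G1=NOT 1=0 G3=G2=1 G4=NOT G1=NOT 1=0 -> 11010
Step 4: G0=(0+1>=1)=1 G1=(1+1>=1)=1 G2=NOT G1=NOT 1=0 G3=G2=0 G4=NOT G1=NOT 1=0 -> 11000
Step 5: G0=(0+0>=1)=0 G1=(1+0>=1)=1 G2=NOT G1=NOT 1=0 G3=G2=0 G4=NOT G1=NOT 1=0 -> 01000
Step 6: G0=(0+0>=1)=0 G1=(0+0>=1)=0 G2=NOT G1=NOT 1=0 G3=G2=0 G4=NOT G1=NOT 1=0 -> 00000
Step 7: G0=(0+0>=1)=0 G1=(0+0>=1)=0 G2=NOT G1=NOT 0=1 G3=G2=0 G4=NOT G1=NOT 0=1 -> 00101
Step 8: G0=(1+0>=1)=1 G1=(0+0>=1)=0 G2=NOT G1=NOT 0=1 G3=G2=1 G4=NOT G1=NOT 0=1 -> 10111
Step 9: G0=(1+1>=1)=1 G1=(1+1>=1)=1 G2=NOT G1=NOT 0=1 G3=G2=1 G4=NOT G1=NOT 0=1 -> 11111
Step 10: G0=(1+1>=1)=1 G1=(1+1>=1)=1 G2=NOT G1=NOT 1=0 G3=G2=1 G4=NOT G1=NOT 1=0 -> 11010
Cycle of length 7 starting at step 3 -> no fixed point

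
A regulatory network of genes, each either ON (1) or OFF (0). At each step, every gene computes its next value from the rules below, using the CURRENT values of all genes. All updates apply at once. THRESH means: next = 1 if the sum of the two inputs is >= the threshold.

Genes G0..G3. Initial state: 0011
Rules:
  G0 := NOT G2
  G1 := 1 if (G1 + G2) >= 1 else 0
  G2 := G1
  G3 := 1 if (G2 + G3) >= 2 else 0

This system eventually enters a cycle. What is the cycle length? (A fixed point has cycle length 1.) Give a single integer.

Step 0: 0011
Step 1: G0=NOT G2=NOT 1=0 G1=(0+1>=1)=1 G2=G1=0 G3=(1+1>=2)=1 -> 0101
Step 2: G0=NOT G2=NOT 0=1 G1=(1+0>=1)=1 G2=G1=1 G3=(0+1>=2)=0 -> 1110
Step 3: G0=NOT G2=NOT 1=0 G1=(1+1>=1)=1 G2=G1=1 G3=(1+0>=2)=0 -> 0110
Step 4: G0=NOT G2=NOT 1=0 G1=(1+1>=1)=1 G2=G1=1 G3=(1+0>=2)=0 -> 0110
State from step 4 equals state from step 3 -> cycle length 1

Answer: 1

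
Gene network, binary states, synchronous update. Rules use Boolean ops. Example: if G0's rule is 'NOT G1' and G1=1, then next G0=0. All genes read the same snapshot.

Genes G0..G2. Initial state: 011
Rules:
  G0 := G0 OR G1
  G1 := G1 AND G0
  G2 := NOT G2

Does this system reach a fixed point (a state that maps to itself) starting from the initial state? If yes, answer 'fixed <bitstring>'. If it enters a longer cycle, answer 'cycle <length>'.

Answer: cycle 2

Derivation:
Step 0: 011
Step 1: G0=G0|G1=0|1=1 G1=G1&G0=1&0=0 G2=NOT G2=NOT 1=0 -> 100
Step 2: G0=G0|G1=1|0=1 G1=G1&G0=0&1=0 G2=NOT G2=NOT 0=1 -> 101
Step 3: G0=G0|G1=1|0=1 G1=G1&G0=0&1=0 G2=NOT G2=NOT 1=0 -> 100
Cycle of length 2 starting at step 1 -> no fixed point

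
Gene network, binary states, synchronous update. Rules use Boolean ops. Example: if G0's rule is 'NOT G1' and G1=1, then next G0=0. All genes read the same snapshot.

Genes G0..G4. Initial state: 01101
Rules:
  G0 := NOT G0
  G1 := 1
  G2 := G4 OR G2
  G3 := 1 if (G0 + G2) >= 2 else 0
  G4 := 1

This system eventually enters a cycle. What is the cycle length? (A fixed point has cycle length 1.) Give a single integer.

Answer: 2

Derivation:
Step 0: 01101
Step 1: G0=NOT G0=NOT 0=1 G1=1(const) G2=G4|G2=1|1=1 G3=(0+1>=2)=0 G4=1(const) -> 11101
Step 2: G0=NOT G0=NOT 1=0 G1=1(const) G2=G4|G2=1|1=1 G3=(1+1>=2)=1 G4=1(const) -> 01111
Step 3: G0=NOT G0=NOT 0=1 G1=1(const) G2=G4|G2=1|1=1 G3=(0+1>=2)=0 G4=1(const) -> 11101
State from step 3 equals state from step 1 -> cycle length 2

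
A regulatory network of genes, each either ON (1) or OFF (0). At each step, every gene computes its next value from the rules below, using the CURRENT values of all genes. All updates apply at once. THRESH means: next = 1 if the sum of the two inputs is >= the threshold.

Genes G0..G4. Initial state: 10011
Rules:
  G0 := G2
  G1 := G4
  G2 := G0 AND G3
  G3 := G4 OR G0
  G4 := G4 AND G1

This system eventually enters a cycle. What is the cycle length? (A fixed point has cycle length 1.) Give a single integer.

Step 0: 10011
Step 1: G0=G2=0 G1=G4=1 G2=G0&G3=1&1=1 G3=G4|G0=1|1=1 G4=G4&G1=1&0=0 -> 01110
Step 2: G0=G2=1 G1=G4=0 G2=G0&G3=0&1=0 G3=G4|G0=0|0=0 G4=G4&G1=0&1=0 -> 10000
Step 3: G0=G2=0 G1=G4=0 G2=G0&G3=1&0=0 G3=G4|G0=0|1=1 G4=G4&G1=0&0=0 -> 00010
Step 4: G0=G2=0 G1=G4=0 G2=G0&G3=0&1=0 G3=G4|G0=0|0=0 G4=G4&G1=0&0=0 -> 00000
Step 5: G0=G2=0 G1=G4=0 G2=G0&G3=0&0=0 G3=G4|G0=0|0=0 G4=G4&G1=0&0=0 -> 00000
State from step 5 equals state from step 4 -> cycle length 1

Answer: 1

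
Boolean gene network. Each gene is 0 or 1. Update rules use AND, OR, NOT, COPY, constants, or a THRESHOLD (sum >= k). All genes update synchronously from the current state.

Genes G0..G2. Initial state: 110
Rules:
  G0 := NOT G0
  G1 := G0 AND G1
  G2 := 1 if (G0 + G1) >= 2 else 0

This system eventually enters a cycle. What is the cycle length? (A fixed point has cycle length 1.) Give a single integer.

Step 0: 110
Step 1: G0=NOT G0=NOT 1=0 G1=G0&G1=1&1=1 G2=(1+1>=2)=1 -> 011
Step 2: G0=NOT G0=NOT 0=1 G1=G0&G1=0&1=0 G2=(0+1>=2)=0 -> 100
Step 3: G0=NOT G0=NOT 1=0 G1=G0&G1=1&0=0 G2=(1+0>=2)=0 -> 000
Step 4: G0=NOT G0=NOT 0=1 G1=G0&G1=0&0=0 G2=(0+0>=2)=0 -> 100
State from step 4 equals state from step 2 -> cycle length 2

Answer: 2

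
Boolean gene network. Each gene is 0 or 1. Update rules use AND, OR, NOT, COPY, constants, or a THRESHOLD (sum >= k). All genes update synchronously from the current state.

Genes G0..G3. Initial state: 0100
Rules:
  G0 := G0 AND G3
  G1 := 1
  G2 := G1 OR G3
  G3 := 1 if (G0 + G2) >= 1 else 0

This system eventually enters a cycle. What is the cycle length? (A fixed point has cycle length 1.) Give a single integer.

Answer: 1

Derivation:
Step 0: 0100
Step 1: G0=G0&G3=0&0=0 G1=1(const) G2=G1|G3=1|0=1 G3=(0+0>=1)=0 -> 0110
Step 2: G0=G0&G3=0&0=0 G1=1(const) G2=G1|G3=1|0=1 G3=(0+1>=1)=1 -> 0111
Step 3: G0=G0&G3=0&1=0 G1=1(const) G2=G1|G3=1|1=1 G3=(0+1>=1)=1 -> 0111
State from step 3 equals state from step 2 -> cycle length 1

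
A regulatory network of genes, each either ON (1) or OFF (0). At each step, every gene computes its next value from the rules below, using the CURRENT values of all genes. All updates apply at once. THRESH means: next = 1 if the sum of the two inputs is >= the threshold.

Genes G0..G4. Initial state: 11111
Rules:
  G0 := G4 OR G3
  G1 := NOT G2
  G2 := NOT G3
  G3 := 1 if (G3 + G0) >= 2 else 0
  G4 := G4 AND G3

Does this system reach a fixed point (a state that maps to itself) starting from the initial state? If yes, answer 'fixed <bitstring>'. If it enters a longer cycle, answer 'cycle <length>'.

Step 0: 11111
Step 1: G0=G4|G3=1|1=1 G1=NOT G2=NOT 1=0 G2=NOT G3=NOT 1=0 G3=(1+1>=2)=1 G4=G4&G3=1&1=1 -> 10011
Step 2: G0=G4|G3=1|1=1 G1=NOT G2=NOT 0=1 G2=NOT G3=NOT 1=0 G3=(1+1>=2)=1 G4=G4&G3=1&1=1 -> 11011
Step 3: G0=G4|G3=1|1=1 G1=NOT G2=NOT 0=1 G2=NOT G3=NOT 1=0 G3=(1+1>=2)=1 G4=G4&G3=1&1=1 -> 11011
Fixed point reached at step 2: 11011

Answer: fixed 11011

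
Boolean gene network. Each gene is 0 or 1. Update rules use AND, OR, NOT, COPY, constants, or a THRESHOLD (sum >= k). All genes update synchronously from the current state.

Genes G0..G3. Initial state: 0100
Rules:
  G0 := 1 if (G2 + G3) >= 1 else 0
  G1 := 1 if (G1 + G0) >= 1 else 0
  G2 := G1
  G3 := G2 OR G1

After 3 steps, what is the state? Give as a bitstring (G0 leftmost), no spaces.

Step 1: G0=(0+0>=1)=0 G1=(1+0>=1)=1 G2=G1=1 G3=G2|G1=0|1=1 -> 0111
Step 2: G0=(1+1>=1)=1 G1=(1+0>=1)=1 G2=G1=1 G3=G2|G1=1|1=1 -> 1111
Step 3: G0=(1+1>=1)=1 G1=(1+1>=1)=1 G2=G1=1 G3=G2|G1=1|1=1 -> 1111

1111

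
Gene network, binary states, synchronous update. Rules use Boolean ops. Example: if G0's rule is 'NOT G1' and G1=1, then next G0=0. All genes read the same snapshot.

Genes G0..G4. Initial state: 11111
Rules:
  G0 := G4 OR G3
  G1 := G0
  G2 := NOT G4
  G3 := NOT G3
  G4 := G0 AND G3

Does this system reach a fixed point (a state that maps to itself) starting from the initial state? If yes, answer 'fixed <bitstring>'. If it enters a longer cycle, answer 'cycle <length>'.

Step 0: 11111
Step 1: G0=G4|G3=1|1=1 G1=G0=1 G2=NOT G4=NOT 1=0 G3=NOT G3=NOT 1=0 G4=G0&G3=1&1=1 -> 11001
Step 2: G0=G4|G3=1|0=1 G1=G0=1 G2=NOT G4=NOT 1=0 G3=NOT G3=NOT 0=1 G4=G0&G3=1&0=0 -> 11010
Step 3: G0=G4|G3=0|1=1 G1=G0=1 G2=NOT G4=NOT 0=1 G3=NOT G3=NOT 1=0 G4=G0&G3=1&1=1 -> 11101
Step 4: G0=G4|G3=1|0=1 G1=G0=1 G2=NOT G4=NOT 1=0 G3=NOT G3=NOT 0=1 G4=G0&G3=1&0=0 -> 11010
Cycle of length 2 starting at step 2 -> no fixed point

Answer: cycle 2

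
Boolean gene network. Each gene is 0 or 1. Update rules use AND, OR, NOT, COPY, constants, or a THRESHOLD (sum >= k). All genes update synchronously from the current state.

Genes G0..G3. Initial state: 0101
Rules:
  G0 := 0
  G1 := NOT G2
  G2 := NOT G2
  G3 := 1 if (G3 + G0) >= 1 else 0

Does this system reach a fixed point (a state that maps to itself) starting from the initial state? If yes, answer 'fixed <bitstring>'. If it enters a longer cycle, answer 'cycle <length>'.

Step 0: 0101
Step 1: G0=0(const) G1=NOT G2=NOT 0=1 G2=NOT G2=NOT 0=1 G3=(1+0>=1)=1 -> 0111
Step 2: G0=0(const) G1=NOT G2=NOT 1=0 G2=NOT G2=NOT 1=0 G3=(1+0>=1)=1 -> 0001
Step 3: G0=0(const) G1=NOT G2=NOT 0=1 G2=NOT G2=NOT 0=1 G3=(1+0>=1)=1 -> 0111
Cycle of length 2 starting at step 1 -> no fixed point

Answer: cycle 2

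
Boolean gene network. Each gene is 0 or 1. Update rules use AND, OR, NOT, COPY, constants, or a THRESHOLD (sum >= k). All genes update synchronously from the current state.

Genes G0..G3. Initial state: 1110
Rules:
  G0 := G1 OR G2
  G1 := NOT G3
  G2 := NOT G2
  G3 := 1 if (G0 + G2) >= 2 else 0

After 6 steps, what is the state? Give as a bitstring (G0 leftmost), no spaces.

Step 1: G0=G1|G2=1|1=1 G1=NOT G3=NOT 0=1 G2=NOT G2=NOT 1=0 G3=(1+1>=2)=1 -> 1101
Step 2: G0=G1|G2=1|0=1 G1=NOT G3=NOT 1=0 G2=NOT G2=NOT 0=1 G3=(1+0>=2)=0 -> 1010
Step 3: G0=G1|G2=0|1=1 G1=NOT G3=NOT 0=1 G2=NOT G2=NOT 1=0 G3=(1+1>=2)=1 -> 1101
Step 4: G0=G1|G2=1|0=1 G1=NOT G3=NOT 1=0 G2=NOT G2=NOT 0=1 G3=(1+0>=2)=0 -> 1010
Step 5: G0=G1|G2=0|1=1 G1=NOT G3=NOT 0=1 G2=NOT G2=NOT 1=0 G3=(1+1>=2)=1 -> 1101
Step 6: G0=G1|G2=1|0=1 G1=NOT G3=NOT 1=0 G2=NOT G2=NOT 0=1 G3=(1+0>=2)=0 -> 1010

1010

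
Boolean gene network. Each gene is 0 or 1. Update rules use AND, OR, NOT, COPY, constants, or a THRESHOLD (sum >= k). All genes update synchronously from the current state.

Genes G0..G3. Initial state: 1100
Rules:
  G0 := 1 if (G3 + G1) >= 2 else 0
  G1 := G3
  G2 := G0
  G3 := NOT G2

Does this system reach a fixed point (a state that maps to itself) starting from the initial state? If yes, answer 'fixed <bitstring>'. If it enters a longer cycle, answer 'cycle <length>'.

Answer: cycle 7

Derivation:
Step 0: 1100
Step 1: G0=(0+1>=2)=0 G1=G3=0 G2=G0=1 G3=NOT G2=NOT 0=1 -> 0011
Step 2: G0=(1+0>=2)=0 G1=G3=1 G2=G0=0 G3=NOT G2=NOT 1=0 -> 0100
Step 3: G0=(0+1>=2)=0 G1=G3=0 G2=G0=0 G3=NOT G2=NOT 0=1 -> 0001
Step 4: G0=(1+0>=2)=0 G1=G3=1 G2=G0=0 G3=NOT G2=NOT 0=1 -> 0101
Step 5: G0=(1+1>=2)=1 G1=G3=1 G2=G0=0 G3=NOT G2=NOT 0=1 -> 1101
Step 6: G0=(1+1>=2)=1 G1=G3=1 G2=G0=1 G3=NOT G2=NOT 0=1 -> 1111
Step 7: G0=(1+1>=2)=1 G1=G3=1 G2=G0=1 G3=NOT G2=NOT 1=0 -> 1110
Step 8: G0=(0+1>=2)=0 G1=G3=0 G2=G0=1 G3=NOT G2=NOT 1=0 -> 0010
Step 9: G0=(0+0>=2)=0 G1=G3=0 G2=G0=0 G3=NOT G2=NOT 1=0 -> 0000
Step 10: G0=(0+0>=2)=0 G1=G3=0 G2=G0=0 G3=NOT G2=NOT 0=1 -> 0001
Cycle of length 7 starting at step 3 -> no fixed point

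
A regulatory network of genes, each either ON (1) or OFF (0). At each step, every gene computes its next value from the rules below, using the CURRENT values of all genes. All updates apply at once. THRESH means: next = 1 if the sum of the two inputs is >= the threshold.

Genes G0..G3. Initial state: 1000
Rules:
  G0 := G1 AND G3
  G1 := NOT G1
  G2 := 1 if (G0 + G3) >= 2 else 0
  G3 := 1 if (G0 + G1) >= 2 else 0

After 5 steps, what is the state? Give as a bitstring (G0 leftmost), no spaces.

Step 1: G0=G1&G3=0&0=0 G1=NOT G1=NOT 0=1 G2=(1+0>=2)=0 G3=(1+0>=2)=0 -> 0100
Step 2: G0=G1&G3=1&0=0 G1=NOT G1=NOT 1=0 G2=(0+0>=2)=0 G3=(0+1>=2)=0 -> 0000
Step 3: G0=G1&G3=0&0=0 G1=NOT G1=NOT 0=1 G2=(0+0>=2)=0 G3=(0+0>=2)=0 -> 0100
Step 4: G0=G1&G3=1&0=0 G1=NOT G1=NOT 1=0 G2=(0+0>=2)=0 G3=(0+1>=2)=0 -> 0000
Step 5: G0=G1&G3=0&0=0 G1=NOT G1=NOT 0=1 G2=(0+0>=2)=0 G3=(0+0>=2)=0 -> 0100

0100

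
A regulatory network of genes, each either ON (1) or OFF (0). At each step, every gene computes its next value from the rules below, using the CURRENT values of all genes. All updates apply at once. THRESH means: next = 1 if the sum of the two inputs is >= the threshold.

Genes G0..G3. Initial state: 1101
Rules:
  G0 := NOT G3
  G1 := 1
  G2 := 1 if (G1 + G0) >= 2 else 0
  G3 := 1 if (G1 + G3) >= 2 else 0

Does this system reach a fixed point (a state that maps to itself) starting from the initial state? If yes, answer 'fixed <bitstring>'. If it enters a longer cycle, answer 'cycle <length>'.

Step 0: 1101
Step 1: G0=NOT G3=NOT 1=0 G1=1(const) G2=(1+1>=2)=1 G3=(1+1>=2)=1 -> 0111
Step 2: G0=NOT G3=NOT 1=0 G1=1(const) G2=(1+0>=2)=0 G3=(1+1>=2)=1 -> 0101
Step 3: G0=NOT G3=NOT 1=0 G1=1(const) G2=(1+0>=2)=0 G3=(1+1>=2)=1 -> 0101
Fixed point reached at step 2: 0101

Answer: fixed 0101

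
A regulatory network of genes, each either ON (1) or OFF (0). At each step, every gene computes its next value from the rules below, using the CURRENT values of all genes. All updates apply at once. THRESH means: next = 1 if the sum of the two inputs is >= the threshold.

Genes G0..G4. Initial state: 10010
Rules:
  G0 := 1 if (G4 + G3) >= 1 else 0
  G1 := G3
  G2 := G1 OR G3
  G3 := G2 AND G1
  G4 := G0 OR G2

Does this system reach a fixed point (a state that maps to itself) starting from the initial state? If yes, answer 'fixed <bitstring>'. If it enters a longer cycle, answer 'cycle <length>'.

Answer: cycle 2

Derivation:
Step 0: 10010
Step 1: G0=(0+1>=1)=1 G1=G3=1 G2=G1|G3=0|1=1 G3=G2&G1=0&0=0 G4=G0|G2=1|0=1 -> 11101
Step 2: G0=(1+0>=1)=1 G1=G3=0 G2=G1|G3=1|0=1 G3=G2&G1=1&1=1 G4=G0|G2=1|1=1 -> 10111
Step 3: G0=(1+1>=1)=1 G1=G3=1 G2=G1|G3=0|1=1 G3=G2&G1=1&0=0 G4=G0|G2=1|1=1 -> 11101
Cycle of length 2 starting at step 1 -> no fixed point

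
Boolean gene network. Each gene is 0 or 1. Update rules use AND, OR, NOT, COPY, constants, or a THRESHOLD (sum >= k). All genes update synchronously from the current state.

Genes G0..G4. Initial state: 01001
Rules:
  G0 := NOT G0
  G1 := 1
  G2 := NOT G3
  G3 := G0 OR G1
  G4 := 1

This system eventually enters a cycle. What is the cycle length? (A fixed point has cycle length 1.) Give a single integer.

Step 0: 01001
Step 1: G0=NOT G0=NOT 0=1 G1=1(const) G2=NOT G3=NOT 0=1 G3=G0|G1=0|1=1 G4=1(const) -> 11111
Step 2: G0=NOT G0=NOT 1=0 G1=1(const) G2=NOT G3=NOT 1=0 G3=G0|G1=1|1=1 G4=1(const) -> 01011
Step 3: G0=NOT G0=NOT 0=1 G1=1(const) G2=NOT G3=NOT 1=0 G3=G0|G1=0|1=1 G4=1(const) -> 11011
Step 4: G0=NOT G0=NOT 1=0 G1=1(const) G2=NOT G3=NOT 1=0 G3=G0|G1=1|1=1 G4=1(const) -> 01011
State from step 4 equals state from step 2 -> cycle length 2

Answer: 2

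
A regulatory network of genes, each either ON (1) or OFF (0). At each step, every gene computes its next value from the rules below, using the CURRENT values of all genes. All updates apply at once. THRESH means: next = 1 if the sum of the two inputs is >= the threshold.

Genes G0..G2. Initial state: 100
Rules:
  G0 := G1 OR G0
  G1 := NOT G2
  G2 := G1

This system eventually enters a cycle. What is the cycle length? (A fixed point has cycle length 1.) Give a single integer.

Answer: 4

Derivation:
Step 0: 100
Step 1: G0=G1|G0=0|1=1 G1=NOT G2=NOT 0=1 G2=G1=0 -> 110
Step 2: G0=G1|G0=1|1=1 G1=NOT G2=NOT 0=1 G2=G1=1 -> 111
Step 3: G0=G1|G0=1|1=1 G1=NOT G2=NOT 1=0 G2=G1=1 -> 101
Step 4: G0=G1|G0=0|1=1 G1=NOT G2=NOT 1=0 G2=G1=0 -> 100
State from step 4 equals state from step 0 -> cycle length 4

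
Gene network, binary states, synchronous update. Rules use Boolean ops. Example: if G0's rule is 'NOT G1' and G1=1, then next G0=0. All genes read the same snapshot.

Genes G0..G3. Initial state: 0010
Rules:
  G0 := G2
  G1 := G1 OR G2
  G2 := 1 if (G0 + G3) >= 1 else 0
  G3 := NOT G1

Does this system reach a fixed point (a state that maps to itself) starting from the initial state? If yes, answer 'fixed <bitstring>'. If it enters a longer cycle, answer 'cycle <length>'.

Step 0: 0010
Step 1: G0=G2=1 G1=G1|G2=0|1=1 G2=(0+0>=1)=0 G3=NOT G1=NOT 0=1 -> 1101
Step 2: G0=G2=0 G1=G1|G2=1|0=1 G2=(1+1>=1)=1 G3=NOT G1=NOT 1=0 -> 0110
Step 3: G0=G2=1 G1=G1|G2=1|1=1 G2=(0+0>=1)=0 G3=NOT G1=NOT 1=0 -> 1100
Step 4: G0=G2=0 G1=G1|G2=1|0=1 G2=(1+0>=1)=1 G3=NOT G1=NOT 1=0 -> 0110
Cycle of length 2 starting at step 2 -> no fixed point

Answer: cycle 2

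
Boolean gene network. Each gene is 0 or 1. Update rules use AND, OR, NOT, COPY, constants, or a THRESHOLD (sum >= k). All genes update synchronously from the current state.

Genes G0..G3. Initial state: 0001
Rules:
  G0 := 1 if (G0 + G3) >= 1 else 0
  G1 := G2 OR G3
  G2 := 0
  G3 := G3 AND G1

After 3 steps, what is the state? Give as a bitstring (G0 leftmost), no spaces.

Step 1: G0=(0+1>=1)=1 G1=G2|G3=0|1=1 G2=0(const) G3=G3&G1=1&0=0 -> 1100
Step 2: G0=(1+0>=1)=1 G1=G2|G3=0|0=0 G2=0(const) G3=G3&G1=0&1=0 -> 1000
Step 3: G0=(1+0>=1)=1 G1=G2|G3=0|0=0 G2=0(const) G3=G3&G1=0&0=0 -> 1000

1000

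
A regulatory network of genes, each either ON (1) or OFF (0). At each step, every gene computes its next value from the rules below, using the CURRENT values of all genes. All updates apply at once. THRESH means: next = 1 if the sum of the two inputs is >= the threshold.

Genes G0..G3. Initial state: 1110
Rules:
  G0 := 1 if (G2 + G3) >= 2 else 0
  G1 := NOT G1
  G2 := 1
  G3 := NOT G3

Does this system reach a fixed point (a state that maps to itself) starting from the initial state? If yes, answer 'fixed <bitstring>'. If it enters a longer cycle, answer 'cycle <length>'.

Answer: cycle 2

Derivation:
Step 0: 1110
Step 1: G0=(1+0>=2)=0 G1=NOT G1=NOT 1=0 G2=1(const) G3=NOT G3=NOT 0=1 -> 0011
Step 2: G0=(1+1>=2)=1 G1=NOT G1=NOT 0=1 G2=1(const) G3=NOT G3=NOT 1=0 -> 1110
Cycle of length 2 starting at step 0 -> no fixed point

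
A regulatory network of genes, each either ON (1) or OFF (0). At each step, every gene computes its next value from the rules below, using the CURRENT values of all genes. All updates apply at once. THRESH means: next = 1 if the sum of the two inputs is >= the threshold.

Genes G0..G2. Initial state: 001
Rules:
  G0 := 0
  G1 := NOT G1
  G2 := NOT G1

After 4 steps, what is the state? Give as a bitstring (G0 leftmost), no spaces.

Step 1: G0=0(const) G1=NOT G1=NOT 0=1 G2=NOT G1=NOT 0=1 -> 011
Step 2: G0=0(const) G1=NOT G1=NOT 1=0 G2=NOT G1=NOT 1=0 -> 000
Step 3: G0=0(const) G1=NOT G1=NOT 0=1 G2=NOT G1=NOT 0=1 -> 011
Step 4: G0=0(const) G1=NOT G1=NOT 1=0 G2=NOT G1=NOT 1=0 -> 000

000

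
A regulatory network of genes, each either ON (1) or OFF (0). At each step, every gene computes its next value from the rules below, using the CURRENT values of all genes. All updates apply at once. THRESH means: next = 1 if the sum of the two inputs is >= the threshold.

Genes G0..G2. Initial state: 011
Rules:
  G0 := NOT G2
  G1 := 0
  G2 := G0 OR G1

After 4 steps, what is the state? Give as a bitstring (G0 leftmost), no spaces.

Step 1: G0=NOT G2=NOT 1=0 G1=0(const) G2=G0|G1=0|1=1 -> 001
Step 2: G0=NOT G2=NOT 1=0 G1=0(const) G2=G0|G1=0|0=0 -> 000
Step 3: G0=NOT G2=NOT 0=1 G1=0(const) G2=G0|G1=0|0=0 -> 100
Step 4: G0=NOT G2=NOT 0=1 G1=0(const) G2=G0|G1=1|0=1 -> 101

101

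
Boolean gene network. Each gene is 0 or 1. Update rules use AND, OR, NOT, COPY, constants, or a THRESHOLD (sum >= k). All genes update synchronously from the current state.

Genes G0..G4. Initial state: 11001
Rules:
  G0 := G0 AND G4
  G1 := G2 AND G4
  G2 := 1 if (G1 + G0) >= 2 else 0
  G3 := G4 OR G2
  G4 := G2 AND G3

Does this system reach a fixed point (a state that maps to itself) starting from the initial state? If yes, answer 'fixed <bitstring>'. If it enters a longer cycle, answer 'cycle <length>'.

Answer: fixed 00000

Derivation:
Step 0: 11001
Step 1: G0=G0&G4=1&1=1 G1=G2&G4=0&1=0 G2=(1+1>=2)=1 G3=G4|G2=1|0=1 G4=G2&G3=0&0=0 -> 10110
Step 2: G0=G0&G4=1&0=0 G1=G2&G4=1&0=0 G2=(0+1>=2)=0 G3=G4|G2=0|1=1 G4=G2&G3=1&1=1 -> 00011
Step 3: G0=G0&G4=0&1=0 G1=G2&G4=0&1=0 G2=(0+0>=2)=0 G3=G4|G2=1|0=1 G4=G2&G3=0&1=0 -> 00010
Step 4: G0=G0&G4=0&0=0 G1=G2&G4=0&0=0 G2=(0+0>=2)=0 G3=G4|G2=0|0=0 G4=G2&G3=0&1=0 -> 00000
Step 5: G0=G0&G4=0&0=0 G1=G2&G4=0&0=0 G2=(0+0>=2)=0 G3=G4|G2=0|0=0 G4=G2&G3=0&0=0 -> 00000
Fixed point reached at step 4: 00000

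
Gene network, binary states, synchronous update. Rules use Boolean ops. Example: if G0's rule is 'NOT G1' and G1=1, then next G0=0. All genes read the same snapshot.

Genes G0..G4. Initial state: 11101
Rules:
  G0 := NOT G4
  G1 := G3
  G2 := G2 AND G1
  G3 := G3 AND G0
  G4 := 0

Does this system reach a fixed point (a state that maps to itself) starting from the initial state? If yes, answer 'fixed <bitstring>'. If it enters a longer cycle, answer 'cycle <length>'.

Answer: fixed 10000

Derivation:
Step 0: 11101
Step 1: G0=NOT G4=NOT 1=0 G1=G3=0 G2=G2&G1=1&1=1 G3=G3&G0=0&1=0 G4=0(const) -> 00100
Step 2: G0=NOT G4=NOT 0=1 G1=G3=0 G2=G2&G1=1&0=0 G3=G3&G0=0&0=0 G4=0(const) -> 10000
Step 3: G0=NOT G4=NOT 0=1 G1=G3=0 G2=G2&G1=0&0=0 G3=G3&G0=0&1=0 G4=0(const) -> 10000
Fixed point reached at step 2: 10000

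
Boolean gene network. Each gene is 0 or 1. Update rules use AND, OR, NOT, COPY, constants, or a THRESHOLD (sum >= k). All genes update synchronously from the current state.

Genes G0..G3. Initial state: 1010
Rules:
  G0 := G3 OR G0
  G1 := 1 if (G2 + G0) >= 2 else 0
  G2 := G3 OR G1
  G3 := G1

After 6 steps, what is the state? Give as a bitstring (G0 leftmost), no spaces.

Step 1: G0=G3|G0=0|1=1 G1=(1+1>=2)=1 G2=G3|G1=0|0=0 G3=G1=0 -> 1100
Step 2: G0=G3|G0=0|1=1 G1=(0+1>=2)=0 G2=G3|G1=0|1=1 G3=G1=1 -> 1011
Step 3: G0=G3|G0=1|1=1 G1=(1+1>=2)=1 G2=G3|G1=1|0=1 G3=G1=0 -> 1110
Step 4: G0=G3|G0=0|1=1 G1=(1+1>=2)=1 G2=G3|G1=0|1=1 G3=G1=1 -> 1111
Step 5: G0=G3|G0=1|1=1 G1=(1+1>=2)=1 G2=G3|G1=1|1=1 G3=G1=1 -> 1111
Step 6: G0=G3|G0=1|1=1 G1=(1+1>=2)=1 G2=G3|G1=1|1=1 G3=G1=1 -> 1111

1111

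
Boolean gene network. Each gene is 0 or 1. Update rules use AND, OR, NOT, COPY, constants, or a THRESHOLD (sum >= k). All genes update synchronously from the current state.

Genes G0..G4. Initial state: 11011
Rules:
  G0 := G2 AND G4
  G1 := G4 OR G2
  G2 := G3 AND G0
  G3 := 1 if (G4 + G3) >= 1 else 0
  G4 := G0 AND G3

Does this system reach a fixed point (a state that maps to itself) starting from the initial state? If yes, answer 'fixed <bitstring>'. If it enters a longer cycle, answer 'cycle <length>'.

Answer: cycle 2

Derivation:
Step 0: 11011
Step 1: G0=G2&G4=0&1=0 G1=G4|G2=1|0=1 G2=G3&G0=1&1=1 G3=(1+1>=1)=1 G4=G0&G3=1&1=1 -> 01111
Step 2: G0=G2&G4=1&1=1 G1=G4|G2=1|1=1 G2=G3&G0=1&0=0 G3=(1+1>=1)=1 G4=G0&G3=0&1=0 -> 11010
Step 3: G0=G2&G4=0&0=0 G1=G4|G2=0|0=0 G2=G3&G0=1&1=1 G3=(0+1>=1)=1 G4=G0&G3=1&1=1 -> 00111
Step 4: G0=G2&G4=1&1=1 G1=G4|G2=1|1=1 G2=G3&G0=1&0=0 G3=(1+1>=1)=1 G4=G0&G3=0&1=0 -> 11010
Cycle of length 2 starting at step 2 -> no fixed point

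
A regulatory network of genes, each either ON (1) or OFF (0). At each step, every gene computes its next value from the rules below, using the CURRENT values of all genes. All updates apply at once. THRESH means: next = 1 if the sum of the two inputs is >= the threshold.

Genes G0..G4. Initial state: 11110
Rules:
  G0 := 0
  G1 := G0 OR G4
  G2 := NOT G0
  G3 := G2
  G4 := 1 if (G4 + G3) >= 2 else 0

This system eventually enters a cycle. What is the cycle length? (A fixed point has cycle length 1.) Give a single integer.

Step 0: 11110
Step 1: G0=0(const) G1=G0|G4=1|0=1 G2=NOT G0=NOT 1=0 G3=G2=1 G4=(0+1>=2)=0 -> 01010
Step 2: G0=0(const) G1=G0|G4=0|0=0 G2=NOT G0=NOT 0=1 G3=G2=0 G4=(0+1>=2)=0 -> 00100
Step 3: G0=0(const) G1=G0|G4=0|0=0 G2=NOT G0=NOT 0=1 G3=G2=1 G4=(0+0>=2)=0 -> 00110
Step 4: G0=0(const) G1=G0|G4=0|0=0 G2=NOT G0=NOT 0=1 G3=G2=1 G4=(0+1>=2)=0 -> 00110
State from step 4 equals state from step 3 -> cycle length 1

Answer: 1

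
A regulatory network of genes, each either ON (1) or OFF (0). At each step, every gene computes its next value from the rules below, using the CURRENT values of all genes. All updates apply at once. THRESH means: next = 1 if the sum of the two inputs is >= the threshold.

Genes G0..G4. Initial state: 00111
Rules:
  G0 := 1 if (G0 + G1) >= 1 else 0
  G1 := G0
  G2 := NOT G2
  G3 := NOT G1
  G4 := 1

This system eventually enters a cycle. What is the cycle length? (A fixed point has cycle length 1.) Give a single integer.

Step 0: 00111
Step 1: G0=(0+0>=1)=0 G1=G0=0 G2=NOT G2=NOT 1=0 G3=NOT G1=NOT 0=1 G4=1(const) -> 00011
Step 2: G0=(0+0>=1)=0 G1=G0=0 G2=NOT G2=NOT 0=1 G3=NOT G1=NOT 0=1 G4=1(const) -> 00111
State from step 2 equals state from step 0 -> cycle length 2

Answer: 2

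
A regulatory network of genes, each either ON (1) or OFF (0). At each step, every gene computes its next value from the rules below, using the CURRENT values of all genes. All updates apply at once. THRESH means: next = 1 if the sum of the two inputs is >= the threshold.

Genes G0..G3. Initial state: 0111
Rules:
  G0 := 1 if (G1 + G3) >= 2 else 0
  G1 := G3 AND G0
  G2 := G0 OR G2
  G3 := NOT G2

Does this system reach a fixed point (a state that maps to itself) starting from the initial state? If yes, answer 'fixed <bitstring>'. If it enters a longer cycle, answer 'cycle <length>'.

Step 0: 0111
Step 1: G0=(1+1>=2)=1 G1=G3&G0=1&0=0 G2=G0|G2=0|1=1 G3=NOT G2=NOT 1=0 -> 1010
Step 2: G0=(0+0>=2)=0 G1=G3&G0=0&1=0 G2=G0|G2=1|1=1 G3=NOT G2=NOT 1=0 -> 0010
Step 3: G0=(0+0>=2)=0 G1=G3&G0=0&0=0 G2=G0|G2=0|1=1 G3=NOT G2=NOT 1=0 -> 0010
Fixed point reached at step 2: 0010

Answer: fixed 0010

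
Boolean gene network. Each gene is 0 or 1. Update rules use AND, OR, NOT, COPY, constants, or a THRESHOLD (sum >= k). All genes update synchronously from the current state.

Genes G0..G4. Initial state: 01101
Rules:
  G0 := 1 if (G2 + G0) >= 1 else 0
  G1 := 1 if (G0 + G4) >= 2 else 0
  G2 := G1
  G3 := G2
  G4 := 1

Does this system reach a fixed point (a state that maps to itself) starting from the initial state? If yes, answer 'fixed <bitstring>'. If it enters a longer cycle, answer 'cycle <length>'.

Answer: fixed 11111

Derivation:
Step 0: 01101
Step 1: G0=(1+0>=1)=1 G1=(0+1>=2)=0 G2=G1=1 G3=G2=1 G4=1(const) -> 10111
Step 2: G0=(1+1>=1)=1 G1=(1+1>=2)=1 G2=G1=0 G3=G2=1 G4=1(const) -> 11011
Step 3: G0=(0+1>=1)=1 G1=(1+1>=2)=1 G2=G1=1 G3=G2=0 G4=1(const) -> 11101
Step 4: G0=(1+1>=1)=1 G1=(1+1>=2)=1 G2=G1=1 G3=G2=1 G4=1(const) -> 11111
Step 5: G0=(1+1>=1)=1 G1=(1+1>=2)=1 G2=G1=1 G3=G2=1 G4=1(const) -> 11111
Fixed point reached at step 4: 11111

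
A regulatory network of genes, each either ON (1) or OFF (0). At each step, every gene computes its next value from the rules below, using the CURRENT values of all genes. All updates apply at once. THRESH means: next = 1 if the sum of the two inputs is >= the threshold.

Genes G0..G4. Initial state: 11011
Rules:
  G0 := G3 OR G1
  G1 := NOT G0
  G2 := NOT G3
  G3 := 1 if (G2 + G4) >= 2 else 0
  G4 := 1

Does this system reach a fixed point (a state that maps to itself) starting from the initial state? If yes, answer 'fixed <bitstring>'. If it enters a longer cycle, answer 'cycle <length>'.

Step 0: 11011
Step 1: G0=G3|G1=1|1=1 G1=NOT G0=NOT 1=0 G2=NOT G3=NOT 1=0 G3=(0+1>=2)=0 G4=1(const) -> 10001
Step 2: G0=G3|G1=0|0=0 G1=NOT G0=NOT 1=0 G2=NOT G3=NOT 0=1 G3=(0+1>=2)=0 G4=1(const) -> 00101
Step 3: G0=G3|G1=0|0=0 G1=NOT G0=NOT 0=1 G2=NOT G3=NOT 0=1 G3=(1+1>=2)=1 G4=1(const) -> 01111
Step 4: G0=G3|G1=1|1=1 G1=NOT G0=NOT 0=1 G2=NOT G3=NOT 1=0 G3=(1+1>=2)=1 G4=1(const) -> 11011
Cycle of length 4 starting at step 0 -> no fixed point

Answer: cycle 4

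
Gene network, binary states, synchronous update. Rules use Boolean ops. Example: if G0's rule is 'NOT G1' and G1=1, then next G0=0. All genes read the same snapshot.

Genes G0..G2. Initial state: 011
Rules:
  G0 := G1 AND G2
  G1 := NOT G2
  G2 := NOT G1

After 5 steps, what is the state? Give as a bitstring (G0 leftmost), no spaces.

Step 1: G0=G1&G2=1&1=1 G1=NOT G2=NOT 1=0 G2=NOT G1=NOT 1=0 -> 100
Step 2: G0=G1&G2=0&0=0 G1=NOT G2=NOT 0=1 G2=NOT G1=NOT 0=1 -> 011
Step 3: G0=G1&G2=1&1=1 G1=NOT G2=NOT 1=0 G2=NOT G1=NOT 1=0 -> 100
Step 4: G0=G1&G2=0&0=0 G1=NOT G2=NOT 0=1 G2=NOT G1=NOT 0=1 -> 011
Step 5: G0=G1&G2=1&1=1 G1=NOT G2=NOT 1=0 G2=NOT G1=NOT 1=0 -> 100

100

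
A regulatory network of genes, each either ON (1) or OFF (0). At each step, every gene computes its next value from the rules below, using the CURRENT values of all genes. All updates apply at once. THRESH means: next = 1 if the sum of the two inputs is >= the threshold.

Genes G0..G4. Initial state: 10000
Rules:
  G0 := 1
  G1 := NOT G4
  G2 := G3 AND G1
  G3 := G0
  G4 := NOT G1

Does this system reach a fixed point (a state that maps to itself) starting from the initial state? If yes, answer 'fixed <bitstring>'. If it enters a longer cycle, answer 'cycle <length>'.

Step 0: 10000
Step 1: G0=1(const) G1=NOT G4=NOT 0=1 G2=G3&G1=0&0=0 G3=G0=1 G4=NOT G1=NOT 0=1 -> 11011
Step 2: G0=1(const) G1=NOT G4=NOT 1=0 G2=G3&G1=1&1=1 G3=G0=1 G4=NOT G1=NOT 1=0 -> 10110
Step 3: G0=1(const) G1=NOT G4=NOT 0=1 G2=G3&G1=1&0=0 G3=G0=1 G4=NOT G1=NOT 0=1 -> 11011
Cycle of length 2 starting at step 1 -> no fixed point

Answer: cycle 2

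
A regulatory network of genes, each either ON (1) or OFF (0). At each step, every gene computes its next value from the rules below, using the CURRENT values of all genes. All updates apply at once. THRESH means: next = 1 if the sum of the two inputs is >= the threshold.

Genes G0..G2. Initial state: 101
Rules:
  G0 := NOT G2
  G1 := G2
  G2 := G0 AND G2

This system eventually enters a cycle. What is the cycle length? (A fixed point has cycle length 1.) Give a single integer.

Answer: 1

Derivation:
Step 0: 101
Step 1: G0=NOT G2=NOT 1=0 G1=G2=1 G2=G0&G2=1&1=1 -> 011
Step 2: G0=NOT G2=NOT 1=0 G1=G2=1 G2=G0&G2=0&1=0 -> 010
Step 3: G0=NOT G2=NOT 0=1 G1=G2=0 G2=G0&G2=0&0=0 -> 100
Step 4: G0=NOT G2=NOT 0=1 G1=G2=0 G2=G0&G2=1&0=0 -> 100
State from step 4 equals state from step 3 -> cycle length 1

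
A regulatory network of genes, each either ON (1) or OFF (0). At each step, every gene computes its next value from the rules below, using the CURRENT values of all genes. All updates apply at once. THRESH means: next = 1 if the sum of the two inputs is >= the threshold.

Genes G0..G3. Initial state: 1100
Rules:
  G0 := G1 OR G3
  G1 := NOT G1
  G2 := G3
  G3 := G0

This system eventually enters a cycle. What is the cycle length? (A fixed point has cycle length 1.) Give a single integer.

Step 0: 1100
Step 1: G0=G1|G3=1|0=1 G1=NOT G1=NOT 1=0 G2=G3=0 G3=G0=1 -> 1001
Step 2: G0=G1|G3=0|1=1 G1=NOT G1=NOT 0=1 G2=G3=1 G3=G0=1 -> 1111
Step 3: G0=G1|G3=1|1=1 G1=NOT G1=NOT 1=0 G2=G3=1 G3=G0=1 -> 1011
Step 4: G0=G1|G3=0|1=1 G1=NOT G1=NOT 0=1 G2=G3=1 G3=G0=1 -> 1111
State from step 4 equals state from step 2 -> cycle length 2

Answer: 2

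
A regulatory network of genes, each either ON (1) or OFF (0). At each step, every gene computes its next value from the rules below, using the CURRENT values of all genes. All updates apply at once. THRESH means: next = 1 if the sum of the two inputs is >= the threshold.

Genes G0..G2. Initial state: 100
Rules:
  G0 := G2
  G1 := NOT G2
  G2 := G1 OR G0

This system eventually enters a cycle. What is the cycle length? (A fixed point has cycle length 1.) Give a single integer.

Step 0: 100
Step 1: G0=G2=0 G1=NOT G2=NOT 0=1 G2=G1|G0=0|1=1 -> 011
Step 2: G0=G2=1 G1=NOT G2=NOT 1=0 G2=G1|G0=1|0=1 -> 101
Step 3: G0=G2=1 G1=NOT G2=NOT 1=0 G2=G1|G0=0|1=1 -> 101
State from step 3 equals state from step 2 -> cycle length 1

Answer: 1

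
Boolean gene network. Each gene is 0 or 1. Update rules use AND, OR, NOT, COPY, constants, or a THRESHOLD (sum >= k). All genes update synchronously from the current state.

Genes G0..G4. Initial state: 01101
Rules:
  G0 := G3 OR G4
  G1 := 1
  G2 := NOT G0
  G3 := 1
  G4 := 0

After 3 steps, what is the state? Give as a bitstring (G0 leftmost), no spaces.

Step 1: G0=G3|G4=0|1=1 G1=1(const) G2=NOT G0=NOT 0=1 G3=1(const) G4=0(const) -> 11110
Step 2: G0=G3|G4=1|0=1 G1=1(const) G2=NOT G0=NOT 1=0 G3=1(const) G4=0(const) -> 11010
Step 3: G0=G3|G4=1|0=1 G1=1(const) G2=NOT G0=NOT 1=0 G3=1(const) G4=0(const) -> 11010

11010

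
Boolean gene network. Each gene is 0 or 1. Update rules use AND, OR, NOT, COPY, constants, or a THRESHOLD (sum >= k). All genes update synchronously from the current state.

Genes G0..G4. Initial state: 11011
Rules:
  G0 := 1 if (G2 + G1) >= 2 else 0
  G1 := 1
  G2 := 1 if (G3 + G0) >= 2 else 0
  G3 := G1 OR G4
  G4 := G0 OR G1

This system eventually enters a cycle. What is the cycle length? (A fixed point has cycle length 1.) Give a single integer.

Step 0: 11011
Step 1: G0=(0+1>=2)=0 G1=1(const) G2=(1+1>=2)=1 G3=G1|G4=1|1=1 G4=G0|G1=1|1=1 -> 01111
Step 2: G0=(1+1>=2)=1 G1=1(const) G2=(1+0>=2)=0 G3=G1|G4=1|1=1 G4=G0|G1=0|1=1 -> 11011
State from step 2 equals state from step 0 -> cycle length 2

Answer: 2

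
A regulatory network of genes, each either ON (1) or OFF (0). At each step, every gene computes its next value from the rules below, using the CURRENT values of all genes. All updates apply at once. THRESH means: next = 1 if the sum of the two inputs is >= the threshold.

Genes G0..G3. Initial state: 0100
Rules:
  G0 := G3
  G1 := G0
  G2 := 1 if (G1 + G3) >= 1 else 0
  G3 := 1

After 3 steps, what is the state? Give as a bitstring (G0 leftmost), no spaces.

Step 1: G0=G3=0 G1=G0=0 G2=(1+0>=1)=1 G3=1(const) -> 0011
Step 2: G0=G3=1 G1=G0=0 G2=(0+1>=1)=1 G3=1(const) -> 1011
Step 3: G0=G3=1 G1=G0=1 G2=(0+1>=1)=1 G3=1(const) -> 1111

1111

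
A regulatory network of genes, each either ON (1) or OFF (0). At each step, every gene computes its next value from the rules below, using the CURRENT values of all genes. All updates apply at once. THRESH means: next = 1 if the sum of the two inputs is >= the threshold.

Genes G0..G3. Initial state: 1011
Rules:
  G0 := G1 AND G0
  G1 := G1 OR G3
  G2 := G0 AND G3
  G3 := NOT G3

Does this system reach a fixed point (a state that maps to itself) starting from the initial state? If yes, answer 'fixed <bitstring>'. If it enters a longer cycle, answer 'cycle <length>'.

Step 0: 1011
Step 1: G0=G1&G0=0&1=0 G1=G1|G3=0|1=1 G2=G0&G3=1&1=1 G3=NOT G3=NOT 1=0 -> 0110
Step 2: G0=G1&G0=1&0=0 G1=G1|G3=1|0=1 G2=G0&G3=0&0=0 G3=NOT G3=NOT 0=1 -> 0101
Step 3: G0=G1&G0=1&0=0 G1=G1|G3=1|1=1 G2=G0&G3=0&1=0 G3=NOT G3=NOT 1=0 -> 0100
Step 4: G0=G1&G0=1&0=0 G1=G1|G3=1|0=1 G2=G0&G3=0&0=0 G3=NOT G3=NOT 0=1 -> 0101
Cycle of length 2 starting at step 2 -> no fixed point

Answer: cycle 2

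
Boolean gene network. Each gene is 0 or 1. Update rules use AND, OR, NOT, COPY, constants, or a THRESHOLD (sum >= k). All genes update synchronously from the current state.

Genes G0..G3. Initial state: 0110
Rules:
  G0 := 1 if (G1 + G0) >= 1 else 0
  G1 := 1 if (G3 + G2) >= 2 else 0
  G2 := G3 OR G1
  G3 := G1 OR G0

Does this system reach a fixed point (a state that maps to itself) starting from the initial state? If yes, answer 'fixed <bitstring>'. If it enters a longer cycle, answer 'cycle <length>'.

Answer: fixed 1111

Derivation:
Step 0: 0110
Step 1: G0=(1+0>=1)=1 G1=(0+1>=2)=0 G2=G3|G1=0|1=1 G3=G1|G0=1|0=1 -> 1011
Step 2: G0=(0+1>=1)=1 G1=(1+1>=2)=1 G2=G3|G1=1|0=1 G3=G1|G0=0|1=1 -> 1111
Step 3: G0=(1+1>=1)=1 G1=(1+1>=2)=1 G2=G3|G1=1|1=1 G3=G1|G0=1|1=1 -> 1111
Fixed point reached at step 2: 1111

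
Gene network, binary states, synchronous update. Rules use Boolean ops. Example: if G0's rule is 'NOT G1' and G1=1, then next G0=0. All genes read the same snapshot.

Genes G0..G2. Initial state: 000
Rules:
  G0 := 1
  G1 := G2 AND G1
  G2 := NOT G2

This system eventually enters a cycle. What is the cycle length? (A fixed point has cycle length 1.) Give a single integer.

Step 0: 000
Step 1: G0=1(const) G1=G2&G1=0&0=0 G2=NOT G2=NOT 0=1 -> 101
Step 2: G0=1(const) G1=G2&G1=1&0=0 G2=NOT G2=NOT 1=0 -> 100
Step 3: G0=1(const) G1=G2&G1=0&0=0 G2=NOT G2=NOT 0=1 -> 101
State from step 3 equals state from step 1 -> cycle length 2

Answer: 2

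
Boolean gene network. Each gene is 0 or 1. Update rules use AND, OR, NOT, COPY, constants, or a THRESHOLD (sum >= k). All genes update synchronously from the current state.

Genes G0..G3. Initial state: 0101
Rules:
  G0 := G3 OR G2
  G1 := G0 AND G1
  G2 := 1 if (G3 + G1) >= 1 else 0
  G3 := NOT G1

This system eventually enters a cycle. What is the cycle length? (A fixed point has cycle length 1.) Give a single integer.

Step 0: 0101
Step 1: G0=G3|G2=1|0=1 G1=G0&G1=0&1=0 G2=(1+1>=1)=1 G3=NOT G1=NOT 1=0 -> 1010
Step 2: G0=G3|G2=0|1=1 G1=G0&G1=1&0=0 G2=(0+0>=1)=0 G3=NOT G1=NOT 0=1 -> 1001
Step 3: G0=G3|G2=1|0=1 G1=G0&G1=1&0=0 G2=(1+0>=1)=1 G3=NOT G1=NOT 0=1 -> 1011
Step 4: G0=G3|G2=1|1=1 G1=G0&G1=1&0=0 G2=(1+0>=1)=1 G3=NOT G1=NOT 0=1 -> 1011
State from step 4 equals state from step 3 -> cycle length 1

Answer: 1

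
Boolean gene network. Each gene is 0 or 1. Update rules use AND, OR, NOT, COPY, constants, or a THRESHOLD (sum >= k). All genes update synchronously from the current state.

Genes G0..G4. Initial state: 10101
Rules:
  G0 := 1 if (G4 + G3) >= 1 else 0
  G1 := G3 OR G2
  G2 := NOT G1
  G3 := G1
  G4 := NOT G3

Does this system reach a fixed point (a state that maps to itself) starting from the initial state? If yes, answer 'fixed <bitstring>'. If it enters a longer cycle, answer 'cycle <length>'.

Step 0: 10101
Step 1: G0=(1+0>=1)=1 G1=G3|G2=0|1=1 G2=NOT G1=NOT 0=1 G3=G1=0 G4=NOT G3=NOT 0=1 -> 11101
Step 2: G0=(1+0>=1)=1 G1=G3|G2=0|1=1 G2=NOT G1=NOT 1=0 G3=G1=1 G4=NOT G3=NOT 0=1 -> 11011
Step 3: G0=(1+1>=1)=1 G1=G3|G2=1|0=1 G2=NOT G1=NOT 1=0 G3=G1=1 G4=NOT G3=NOT 1=0 -> 11010
Step 4: G0=(0+1>=1)=1 G1=G3|G2=1|0=1 G2=NOT G1=NOT 1=0 G3=G1=1 G4=NOT G3=NOT 1=0 -> 11010
Fixed point reached at step 3: 11010

Answer: fixed 11010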